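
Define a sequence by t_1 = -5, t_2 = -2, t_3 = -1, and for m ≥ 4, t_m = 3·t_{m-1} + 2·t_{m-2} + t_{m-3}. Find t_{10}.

-25145

t_4 = -12; t_5 = -40; t_6 = -145; t_7 = -527; t_8 = -1911; t_9 = -6932; t_{10} = -25145.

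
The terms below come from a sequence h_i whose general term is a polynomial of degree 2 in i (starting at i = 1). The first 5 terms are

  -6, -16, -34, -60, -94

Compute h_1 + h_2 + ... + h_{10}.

1st diffs: -10, -18, -26, -34.
2nd diffs: -8, -8, -8 (constant).
So h_i = -4i^2 + 2i - 4.
Continuing: …, -136, -186, -244, -310, …, h_{10} = -384.
Summing i = 1..10 (10 terms) gives -1470.

-1470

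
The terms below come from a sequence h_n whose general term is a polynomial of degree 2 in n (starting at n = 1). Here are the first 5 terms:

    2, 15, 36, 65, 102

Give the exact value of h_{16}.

1037

1st diffs: 13, 21, 29, 37.
2nd diffs: 8, 8, 8 (constant).
So h_n = 4n^2 + n - 3.
Evaluating at n = 16 gives h_{16} = 1037.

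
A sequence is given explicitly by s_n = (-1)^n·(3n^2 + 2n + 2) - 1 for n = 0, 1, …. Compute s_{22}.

1497

(-1)^22 = 1; 3n^2 + 2n + 2 at n=22 is 1498; so s_{22} = 1497.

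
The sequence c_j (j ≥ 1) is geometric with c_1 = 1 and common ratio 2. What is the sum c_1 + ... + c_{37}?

137438953471

c_j = 1·2^(j-1).
S = 1·(2^37 - 1)/(2 - 1) = 1·(137438953472 - 1)/(1) = 137438953471.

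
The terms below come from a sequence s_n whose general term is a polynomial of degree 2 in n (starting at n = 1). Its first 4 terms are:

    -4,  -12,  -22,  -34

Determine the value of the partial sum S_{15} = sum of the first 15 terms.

1st diffs: -8, -10, -12.
2nd diffs: -2, -2 (constant).
Newton forward-difference form: s_n = -4 + (-8)·C(n-1,1) + (-2)·C(n-1,2).
Continuing: …, -48, -64, -82, -102, …, s_{15} = -298.
Summing n = 1..15 (15 terms) gives -1810.

-1810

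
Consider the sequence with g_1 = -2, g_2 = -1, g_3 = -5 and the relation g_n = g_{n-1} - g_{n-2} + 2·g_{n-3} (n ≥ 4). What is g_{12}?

-59

Iterate the recurrence:
g_4 = -8, g_5 = -5, g_6 = -7, g_7 = -18, g_8 = -21, g_9 = -17, g_{10} = -32, g_{11} = -57, g_{12} = -59.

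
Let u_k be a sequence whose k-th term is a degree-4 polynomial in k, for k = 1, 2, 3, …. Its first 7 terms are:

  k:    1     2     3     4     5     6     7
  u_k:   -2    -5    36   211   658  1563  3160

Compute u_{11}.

22828

1st diffs: -3, 41, 175, 447, 905, 1597.
2nd diffs: 44, 134, 272, 458, 692.
3rd diffs: 90, 138, 186, 234.
4th diffs: 48, 48, 48 (constant).
Newton forward-difference form: u_k = -2 + (-3)·C(k-1,1) + 44·C(k-1,2) + 90·C(k-1,3) + 48·C(k-1,4).
At k = 11: k-1 = 10, so u_{11} = -2 - 30 + 1980 + 10800 + 10080 = 22828.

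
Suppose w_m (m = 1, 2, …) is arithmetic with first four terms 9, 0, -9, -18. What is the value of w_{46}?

-396

Common difference d = -9.
w_m = 9 + (m - 1)·(-9).
w_{46} = 9 + 45·(-9) = -396.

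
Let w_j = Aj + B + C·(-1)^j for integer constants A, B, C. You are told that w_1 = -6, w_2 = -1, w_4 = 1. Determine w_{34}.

31

Plug in j = 1, 2, 4: A + B - C = -6; 2A + B + C = -1; 4A + B + C = 1.
Subtracting the first from the second: A + 2C = 5.
Subtracting the second from the third: 2A = 2.
Solving: C = 2, A = 1, then B = -5.
So w_j = 1·j + (-5) + 2·(-1)^j; at j=34 this is 31.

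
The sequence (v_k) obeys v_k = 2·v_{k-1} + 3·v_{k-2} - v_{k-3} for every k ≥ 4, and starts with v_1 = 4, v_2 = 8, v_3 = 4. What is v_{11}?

Iterate the recurrence:
v_4 = 28; v_5 = 60; v_6 = 200; v_7 = 552; v_8 = 1644; v_9 = 4744; v_{10} = 13868; v_{11} = 40324.

40324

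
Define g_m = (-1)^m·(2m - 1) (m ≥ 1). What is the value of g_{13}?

(-1)^13 = -1; 2m - 1 at m=13 is 25; so g_{13} = -25.

-25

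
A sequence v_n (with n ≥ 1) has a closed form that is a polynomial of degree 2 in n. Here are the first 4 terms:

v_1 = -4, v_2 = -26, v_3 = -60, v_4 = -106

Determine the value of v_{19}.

1st diffs: -22, -34, -46.
2nd diffs: -12, -12 (constant).
Newton forward-difference form: v_n = -4 + (-22)·C(n-1,1) + (-12)·C(n-1,2).
At n = 19: n-1 = 18, so v_{19} = -4 - 396 - 1836 = -2236.

-2236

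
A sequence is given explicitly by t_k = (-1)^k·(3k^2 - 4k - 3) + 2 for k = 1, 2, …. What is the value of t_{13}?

-450

(-1)^13 = -1; 3k^2 - 4k - 3 at k=13 is 452; so t_{13} = -450.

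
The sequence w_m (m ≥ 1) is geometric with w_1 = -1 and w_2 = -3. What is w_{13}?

-531441

Common ratio r = 3.
w_m = (-1)·3^(m-1).
w_{13} = (-1)·3^12 = -531441.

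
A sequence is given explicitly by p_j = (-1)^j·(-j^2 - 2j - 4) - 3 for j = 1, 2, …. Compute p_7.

64

(-1)^7 = -1; -j^2 - 2j - 4 at j=7 is -67; so p_7 = 64.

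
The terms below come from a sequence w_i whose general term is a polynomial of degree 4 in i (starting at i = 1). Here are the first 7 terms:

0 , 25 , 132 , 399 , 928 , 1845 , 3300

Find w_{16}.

77235

1st diffs: 25, 107, 267, 529, 917, 1455.
2nd diffs: 82, 160, 262, 388, 538.
3rd diffs: 78, 102, 126, 150.
4th diffs: 24, 24, 24 (constant).
So w_i = i^4 + 3i^3 - 2i^2 - 5i + 3.
Evaluating at i = 16 gives w_{16} = 77235.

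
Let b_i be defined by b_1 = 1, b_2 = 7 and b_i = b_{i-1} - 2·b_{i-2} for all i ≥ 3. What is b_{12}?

b_3 = 5, b_4 = -9, b_5 = -19, b_6 = -1, b_7 = 37, b_8 = 39, b_9 = -35, b_{10} = -113, b_{11} = -43, b_{12} = 183.

183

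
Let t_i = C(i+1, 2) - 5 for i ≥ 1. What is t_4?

5

C(5, 2) = 10, so t_4 = 5.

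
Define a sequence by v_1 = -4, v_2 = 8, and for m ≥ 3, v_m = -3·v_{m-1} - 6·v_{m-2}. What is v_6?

-144

Applying the relation repeatedly:
v_3 = 0;  v_4 = -48;  v_5 = 144;  v_6 = -144.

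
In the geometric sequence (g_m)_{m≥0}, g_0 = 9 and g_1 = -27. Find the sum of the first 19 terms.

2615088303

Common ratio r = -3.
g_m = 9·(-3)^(m-0).
S = 9·((-3)^19 - 1)/(-3 - 1) = 9·(-1162261467 - 1)/(-4) = 2615088303.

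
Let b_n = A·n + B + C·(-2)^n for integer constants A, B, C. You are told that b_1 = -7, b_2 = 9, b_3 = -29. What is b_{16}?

The three given values yield: A + B - 2C = -7; 2A + B + 4C = 9; 3A + B - 8C = -29.
Subtracting the first from the second: A + 6C = 16.
Subtracting the second from the third: A - 12C = -38.
Solving: C = 3, A = -2, then B = 1.
Hence b_{16} = -2·16 + 1 + 3·65536 = 196577.

196577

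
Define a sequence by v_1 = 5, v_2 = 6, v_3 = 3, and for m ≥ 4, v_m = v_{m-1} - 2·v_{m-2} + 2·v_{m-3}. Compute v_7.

Applying the relation repeatedly:
v_4 = 1, v_5 = 7, v_6 = 11, v_7 = -1.

-1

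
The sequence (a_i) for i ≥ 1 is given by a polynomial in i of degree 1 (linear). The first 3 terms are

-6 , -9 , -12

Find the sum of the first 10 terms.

-195

1st diffs: -3, -3 (constant).
So a_i = -3i - 3.
Continuing: …, -15, -18, -21, -24, …, a_{10} = -33.
Summing i = 1..10 (10 terms) gives -195.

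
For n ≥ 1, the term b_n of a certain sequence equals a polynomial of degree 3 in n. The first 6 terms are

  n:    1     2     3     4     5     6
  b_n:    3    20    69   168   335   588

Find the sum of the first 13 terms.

1st diffs: 17, 49, 99, 167, 253.
2nd diffs: 32, 50, 68, 86.
3rd diffs: 18, 18, 18 (constant).
Newton forward-difference form: b_n = 3 + 17·C(n-1,1) + 32·C(n-1,2) + 18·C(n-1,3).
Continuing: …, 945, 1424, 2043, 2820, …, b_{13} = 6279.
Summing n = 1..13 (13 terms) gives 23387.

23387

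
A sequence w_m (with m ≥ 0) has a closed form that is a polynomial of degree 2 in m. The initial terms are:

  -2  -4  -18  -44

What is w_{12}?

-818

1st diffs: -2, -14, -26.
2nd diffs: -12, -12 (constant).
Newton forward-difference form: w_m = -2 + (-2)·C(m,1) + (-12)·C(m,2).
At m = 12: m = 12, so w_{12} = -2 - 24 - 792 = -818.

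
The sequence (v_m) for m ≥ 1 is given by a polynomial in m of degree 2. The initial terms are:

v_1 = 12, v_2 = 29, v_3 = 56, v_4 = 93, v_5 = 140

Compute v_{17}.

1st diffs: 17, 27, 37, 47.
2nd diffs: 10, 10, 10 (constant).
Newton forward-difference form: v_m = 12 + 17·C(m-1,1) + 10·C(m-1,2).
At m = 17: m-1 = 16, so v_{17} = 12 + 272 + 1200 = 1484.

1484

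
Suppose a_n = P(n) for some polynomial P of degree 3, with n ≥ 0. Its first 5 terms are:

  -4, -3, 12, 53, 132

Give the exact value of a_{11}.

1st diffs: 1, 15, 41, 79.
2nd diffs: 14, 26, 38.
3rd diffs: 12, 12 (constant).
So a_n = 2n^3 + n^2 - 2n - 4.
Evaluating at n = 11 gives a_{11} = 2757.

2757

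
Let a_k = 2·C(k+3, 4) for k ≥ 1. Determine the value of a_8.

660

C(11, 4) = 330, so a_8 = 660.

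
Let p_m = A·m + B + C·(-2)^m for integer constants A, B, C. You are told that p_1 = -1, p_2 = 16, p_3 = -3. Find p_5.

-41

Write the equations: A + B - 2C = -1; 2A + B + 4C = 16; 3A + B - 8C = -3.
Subtracting the first from the second: A + 6C = 17.
Subtracting the second from the third: A - 12C = -19.
Solving: C = 2, A = 5, then B = -2.
Therefore p_5 = 25 + (-2) + 2·(-32) = -41.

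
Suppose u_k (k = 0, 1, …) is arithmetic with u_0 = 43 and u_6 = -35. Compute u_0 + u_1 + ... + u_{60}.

-21167

Common difference d = (-35 - 43) / (6 - 0) = -13.
u_k = 43 + (k - 0)·(-13).
u_{60} = -737; S = 61·(43 + (-737))/2 = -21167.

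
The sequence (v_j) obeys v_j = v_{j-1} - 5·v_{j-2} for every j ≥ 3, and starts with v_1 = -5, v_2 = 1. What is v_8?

1401

Compute successive terms:
v_3 = 26, v_4 = 21, v_5 = -109, v_6 = -214, v_7 = 331, v_8 = 1401.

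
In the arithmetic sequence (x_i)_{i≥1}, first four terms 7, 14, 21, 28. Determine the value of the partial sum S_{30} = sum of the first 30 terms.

3255

Common difference d = 7.
x_i = 7 + (i - 1)·7.
x_{30} = 210; S = 30·(7 + 210)/2 = 3255.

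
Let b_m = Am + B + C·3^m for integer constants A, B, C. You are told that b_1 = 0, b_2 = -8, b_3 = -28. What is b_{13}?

-1594344

The three given values yield: A + B + 3C = 0; 2A + B + 9C = -8; 3A + B + 27C = -28.
Subtracting the first from the second: A + 6C = -8.
Subtracting the second from the third: A + 18C = -20.
Solving: C = -1, A = -2, then B = 5.
Hence b_{13} = -2·13 + 5 + (-1)·1594323 = -1594344.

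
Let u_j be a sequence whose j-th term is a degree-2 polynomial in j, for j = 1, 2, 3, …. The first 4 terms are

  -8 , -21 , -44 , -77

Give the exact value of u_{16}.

1st diffs: -13, -23, -33.
2nd diffs: -10, -10 (constant).
So u_j = -5j^2 + 2j - 5.
Evaluating at j = 16 gives u_{16} = -1253.

-1253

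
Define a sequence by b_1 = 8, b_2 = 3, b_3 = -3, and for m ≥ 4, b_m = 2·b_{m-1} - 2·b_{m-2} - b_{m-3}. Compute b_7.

Compute successive terms:
b_4 = -20  b_5 = -37  b_6 = -31  b_7 = 32.

32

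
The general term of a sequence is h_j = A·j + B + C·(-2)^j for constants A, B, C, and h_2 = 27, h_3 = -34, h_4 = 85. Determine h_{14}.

Plug in j = 2, 3, 4: 2A + B + 4C = 27; 3A + B - 8C = -34; 4A + B + 16C = 85.
Subtracting the first from the second: A - 12C = -61.
Subtracting the second from the third: A + 24C = 119.
Solving: C = 5, A = -1, then B = 9.
So h_j = -1·j + 9 + 5·(-2)^j; at j=14 this is 81915.

81915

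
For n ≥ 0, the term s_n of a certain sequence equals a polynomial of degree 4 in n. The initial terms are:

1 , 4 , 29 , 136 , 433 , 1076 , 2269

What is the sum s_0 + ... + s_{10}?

1st diffs: 3, 25, 107, 297, 643, 1193.
2nd diffs: 22, 82, 190, 346, 550.
3rd diffs: 60, 108, 156, 204.
4th diffs: 48, 48, 48 (constant).
Newton forward-difference form: s_n = 1 + 3·C(n,1) + 22·C(n,2) + 60·C(n,3) + 48·C(n,4).
Continuing: 4264, 7361, 11908, 18301.
Summing n = 0..10 (11 terms) gives 45782.

45782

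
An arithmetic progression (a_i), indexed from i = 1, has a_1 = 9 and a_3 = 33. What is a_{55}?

Common difference d = (33 - 9) / (3 - 1) = 12.
a_i = 9 + (i - 1)·12.
a_{55} = 9 + 54·12 = 657.

657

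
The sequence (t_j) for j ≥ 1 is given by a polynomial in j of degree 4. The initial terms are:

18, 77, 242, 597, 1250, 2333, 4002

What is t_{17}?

1st diffs: 59, 165, 355, 653, 1083, 1669.
2nd diffs: 106, 190, 298, 430, 586.
3rd diffs: 84, 108, 132, 156.
4th diffs: 24, 24, 24 (constant).
Newton forward-difference form: t_j = 18 + 59·C(j-1,1) + 106·C(j-1,2) + 84·C(j-1,3) + 24·C(j-1,4).
At j = 17: j-1 = 16, so t_{17} = 18 + 944 + 12720 + 47040 + 43680 = 104402.

104402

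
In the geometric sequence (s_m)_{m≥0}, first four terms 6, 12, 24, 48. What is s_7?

768

Common ratio r = 2.
s_m = 6·2^(m-0).
s_7 = 6·2^7 = 768.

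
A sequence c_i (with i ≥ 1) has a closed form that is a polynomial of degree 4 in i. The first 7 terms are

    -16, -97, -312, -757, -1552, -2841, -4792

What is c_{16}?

1st diffs: -81, -215, -445, -795, -1289, -1951.
2nd diffs: -134, -230, -350, -494, -662.
3rd diffs: -96, -120, -144, -168.
4th diffs: -24, -24, -24 (constant).
So c_i = -i^4 - 6i^3 - 6i^2 - 6i + 3.
Evaluating at i = 16 gives c_{16} = -91741.

-91741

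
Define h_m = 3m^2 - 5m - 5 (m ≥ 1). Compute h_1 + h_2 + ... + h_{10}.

Over m = 1..10: Σm = 55, Σm² = 385.
Total = (3)·385 + (-5)·55 + (-5)·10 = 830.

830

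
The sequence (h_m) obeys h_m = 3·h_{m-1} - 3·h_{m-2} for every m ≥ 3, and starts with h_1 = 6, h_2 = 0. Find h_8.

0

h_3 = -18, h_4 = -54, h_5 = -108, h_6 = -162, h_7 = -162, h_8 = 0.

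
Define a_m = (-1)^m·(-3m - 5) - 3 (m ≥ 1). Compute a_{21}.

65

(-1)^21 = -1; -3m - 5 at m=21 is -68; so a_{21} = 65.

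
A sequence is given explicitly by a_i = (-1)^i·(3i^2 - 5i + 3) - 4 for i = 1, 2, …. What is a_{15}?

-607

(-1)^15 = -1; 3i^2 - 5i + 3 at i=15 is 603; so a_{15} = -607.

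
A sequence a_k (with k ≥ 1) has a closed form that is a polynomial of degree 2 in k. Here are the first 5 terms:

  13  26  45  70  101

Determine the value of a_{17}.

1st diffs: 13, 19, 25, 31.
2nd diffs: 6, 6, 6 (constant).
So a_k = 3k^2 + 4k + 6.
Evaluating at k = 17 gives a_{17} = 941.

941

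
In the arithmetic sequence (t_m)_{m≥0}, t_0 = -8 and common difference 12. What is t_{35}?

412

t_m = -8 + (m - 0)·12.
t_{35} = -8 + 35·12 = 412.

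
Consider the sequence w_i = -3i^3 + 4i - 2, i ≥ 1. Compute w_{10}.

-2962

w_{10} = -3·10^3 + 4·10 - 2 = -2962.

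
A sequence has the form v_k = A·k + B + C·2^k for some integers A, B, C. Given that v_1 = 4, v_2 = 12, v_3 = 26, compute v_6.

Plug in k = 1, 2, 3: A + B + 2C = 4; 2A + B + 4C = 12; 3A + B + 8C = 26.
Subtracting the first from the second: A + 2C = 8.
Subtracting the second from the third: A + 4C = 14.
Solving: C = 3, A = 2, then B = -4.
So v_k = 2·k + (-4) + 3·2^k; at k=6 this is 200.

200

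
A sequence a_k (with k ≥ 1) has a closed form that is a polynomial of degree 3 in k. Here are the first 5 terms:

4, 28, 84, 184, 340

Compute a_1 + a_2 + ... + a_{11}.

10604

1st diffs: 24, 56, 100, 156.
2nd diffs: 32, 44, 56.
3rd diffs: 12, 12 (constant).
Newton forward-difference form: a_k = 4 + 24·C(k-1,1) + 32·C(k-1,2) + 12·C(k-1,3).
Continuing: …, 564, 868, 1264, 1764, …, a_{11} = 3124.
Summing k = 1..11 (11 terms) gives 10604.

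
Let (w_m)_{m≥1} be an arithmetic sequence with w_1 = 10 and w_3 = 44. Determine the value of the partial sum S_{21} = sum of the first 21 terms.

Common difference d = (44 - 10) / (3 - 1) = 17.
w_m = 10 + (m - 1)·17.
w_{21} = 350; S = 21·(10 + 350)/2 = 3780.

3780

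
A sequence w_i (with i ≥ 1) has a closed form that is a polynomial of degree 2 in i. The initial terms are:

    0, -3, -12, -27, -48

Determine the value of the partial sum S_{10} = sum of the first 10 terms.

1st diffs: -3, -9, -15, -21.
2nd diffs: -6, -6, -6 (constant).
Newton forward-difference form: w_i = (-3)·C(i-1,1) + (-6)·C(i-1,2).
Continuing: …, -75, -108, -147, -192, …, w_{10} = -243.
Summing i = 1..10 (10 terms) gives -855.

-855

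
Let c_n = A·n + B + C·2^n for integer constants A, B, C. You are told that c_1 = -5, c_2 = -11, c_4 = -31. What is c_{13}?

The three given values yield: A + B + 2C = -5; 2A + B + 4C = -11; 4A + B + 16C = -31.
Subtracting the first from the second: A + 2C = -6.
Subtracting the second from the third: 2A + 12C = -20.
Solving: C = -1, A = -4, then B = 1.
Therefore c_{13} = -52 + 1 + (-1)·8192 = -8243.

-8243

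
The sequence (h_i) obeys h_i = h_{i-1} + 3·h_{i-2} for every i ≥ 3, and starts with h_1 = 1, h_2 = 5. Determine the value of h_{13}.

38849

h_3 = 8  h_4 = 23  h_5 = 47  …  h_{10} = 3191  h_{11} = 7319  h_{12} = 16892  h_{13} = 38849.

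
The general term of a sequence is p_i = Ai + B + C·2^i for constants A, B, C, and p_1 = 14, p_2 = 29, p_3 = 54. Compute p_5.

Plug in i = 1, 2, 3: A + B + 2C = 14; 2A + B + 4C = 29; 3A + B + 8C = 54.
Subtracting the first from the second: A + 2C = 15.
Subtracting the second from the third: A + 4C = 25.
Solving: C = 5, A = 5, then B = -1.
So p_i = 5·i + (-1) + 5·2^i; at i=5 this is 184.

184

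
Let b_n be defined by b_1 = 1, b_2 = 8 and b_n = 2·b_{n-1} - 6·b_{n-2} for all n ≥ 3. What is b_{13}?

Iterate the recurrence:
b_3 = 10  b_4 = -28  b_5 = -116  …  b_{10} = -9856  b_{11} = -17504  b_{12} = 24128  b_{13} = 153280.

153280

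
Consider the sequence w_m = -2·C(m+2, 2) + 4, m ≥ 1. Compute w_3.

C(5, 2) = 10, so w_3 = -16.

-16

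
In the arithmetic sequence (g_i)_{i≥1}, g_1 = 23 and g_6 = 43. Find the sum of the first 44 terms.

4796

Common difference d = (43 - 23) / (6 - 1) = 4.
g_i = 23 + (i - 1)·4.
g_{44} = 195; S = 44·(23 + 195)/2 = 4796.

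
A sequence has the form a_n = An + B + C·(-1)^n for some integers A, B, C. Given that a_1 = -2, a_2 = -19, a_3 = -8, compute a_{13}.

-38

Plug in n = 1, 2, 3: A + B - C = -2; 2A + B + C = -19; 3A + B - C = -8.
Subtracting the first from the second: A + 2C = -17.
Subtracting the second from the third: A - 2C = 11.
Solving: C = -7, A = -3, then B = -6.
So a_n = -3·n + (-6) + (-7)·(-1)^n; at n=13 this is -38.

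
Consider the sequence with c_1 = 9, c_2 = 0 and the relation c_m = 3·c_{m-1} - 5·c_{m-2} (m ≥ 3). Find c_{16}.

Step forward from the initial values:
c_3 = -45  c_4 = -135  c_5 = -180  …  c_{13} = -44055  c_{14} = 239760  c_{15} = 939555  c_{16} = 1619865.

1619865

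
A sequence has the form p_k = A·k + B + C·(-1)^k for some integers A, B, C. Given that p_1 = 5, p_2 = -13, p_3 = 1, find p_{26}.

-61

At k = 1, 2, 3: A + B - C = 5; 2A + B + C = -13; 3A + B - C = 1.
Subtracting the first from the second: A + 2C = -18.
Subtracting the second from the third: A - 2C = 14.
Solving: C = -8, A = -2, then B = -1.
So p_k = -2·k + (-1) + (-8)·(-1)^k; at k=26 this is -61.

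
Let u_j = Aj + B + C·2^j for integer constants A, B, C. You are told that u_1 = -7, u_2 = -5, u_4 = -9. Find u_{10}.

-993

Write the equations: A + B + 2C = -7; 2A + B + 4C = -5; 4A + B + 16C = -9.
Subtracting the first from the second: A + 2C = 2.
Subtracting the second from the third: 2A + 12C = -4.
Solving: C = -1, A = 4, then B = -9.
Therefore u_{10} = 40 + (-9) + (-1)·1024 = -993.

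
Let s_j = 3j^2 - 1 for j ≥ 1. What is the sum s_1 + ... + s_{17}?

5338

Over j = 1..17: Σj = 153, Σj² = 1785.
Total = (3)·1785 + (-1)·17 = 5338.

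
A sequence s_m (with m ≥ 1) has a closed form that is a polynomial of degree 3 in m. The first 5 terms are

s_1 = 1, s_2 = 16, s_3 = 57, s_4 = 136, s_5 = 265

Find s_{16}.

1st diffs: 15, 41, 79, 129.
2nd diffs: 26, 38, 50.
3rd diffs: 12, 12 (constant).
Newton forward-difference form: s_m = 1 + 15·C(m-1,1) + 26·C(m-1,2) + 12·C(m-1,3).
At m = 16: m-1 = 15, so s_{16} = 1 + 225 + 2730 + 5460 = 8416.

8416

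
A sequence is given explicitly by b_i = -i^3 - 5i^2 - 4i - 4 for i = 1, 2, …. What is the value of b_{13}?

b_{13} = -1·13^3 - 5·13^2 - 4·13 - 4 = -3098.

-3098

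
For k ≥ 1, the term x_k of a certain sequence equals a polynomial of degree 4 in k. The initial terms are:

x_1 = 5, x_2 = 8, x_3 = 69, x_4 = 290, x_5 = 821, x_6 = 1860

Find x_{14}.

1st diffs: 3, 61, 221, 531, 1039.
2nd diffs: 58, 160, 310, 508.
3rd diffs: 102, 150, 198.
4th diffs: 48, 48 (constant).
So x_k = 2k^4 - 3k^3 - 3k^2 + 3k + 6.
Evaluating at k = 14 gives x_{14} = 68060.

68060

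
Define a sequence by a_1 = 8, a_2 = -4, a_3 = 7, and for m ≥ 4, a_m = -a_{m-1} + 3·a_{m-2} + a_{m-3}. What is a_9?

588

Applying the relation repeatedly:
a_4 = -11; a_5 = 28; a_6 = -54; a_7 = 127; a_8 = -261; a_9 = 588.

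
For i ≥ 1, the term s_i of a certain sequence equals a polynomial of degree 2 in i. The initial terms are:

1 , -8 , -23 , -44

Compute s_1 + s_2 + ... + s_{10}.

-1115

1st diffs: -9, -15, -21.
2nd diffs: -6, -6 (constant).
Newton forward-difference form: s_i = 1 + (-9)·C(i-1,1) + (-6)·C(i-1,2).
Continuing: …, -71, -104, -143, -188, …, s_{10} = -296.
Summing i = 1..10 (10 terms) gives -1115.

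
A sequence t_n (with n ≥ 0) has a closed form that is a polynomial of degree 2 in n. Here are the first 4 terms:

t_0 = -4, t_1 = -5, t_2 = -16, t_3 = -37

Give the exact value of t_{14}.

-928

1st diffs: -1, -11, -21.
2nd diffs: -10, -10 (constant).
So t_n = -5n^2 + 4n - 4.
Evaluating at n = 14 gives t_{14} = -928.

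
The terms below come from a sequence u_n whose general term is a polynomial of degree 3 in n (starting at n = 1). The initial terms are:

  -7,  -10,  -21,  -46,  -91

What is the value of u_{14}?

1st diffs: -3, -11, -25, -45.
2nd diffs: -8, -14, -20.
3rd diffs: -6, -6 (constant).
So u_n = -n^3 + 2n^2 - 2n - 6.
Evaluating at n = 14 gives u_{14} = -2386.

-2386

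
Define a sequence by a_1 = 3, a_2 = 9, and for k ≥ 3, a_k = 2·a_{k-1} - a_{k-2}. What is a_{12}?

a_3 = 15  a_4 = 21  a_5 = 27  a_6 = 33  a_7 = 39  a_8 = 45  a_9 = 51  a_{10} = 57  a_{11} = 63  a_{12} = 69.
(Characteristic roots are 1 and 1.)

69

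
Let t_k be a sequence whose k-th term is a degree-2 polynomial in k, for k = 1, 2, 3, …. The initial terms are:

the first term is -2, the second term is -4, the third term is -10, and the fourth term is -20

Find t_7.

-74

1st diffs: -2, -6, -10.
2nd diffs: -4, -4 (constant).
So t_k = -2k^2 + 4k - 4.
Evaluating at k = 7 gives t_7 = -74.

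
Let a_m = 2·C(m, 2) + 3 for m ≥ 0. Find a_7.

C(7, 2) = 21, so a_7 = 45.

45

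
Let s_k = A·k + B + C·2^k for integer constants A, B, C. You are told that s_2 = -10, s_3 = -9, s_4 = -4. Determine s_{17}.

At k = 2, 3, 4: 2A + B + 4C = -10; 3A + B + 8C = -9; 4A + B + 16C = -4.
Subtracting the first from the second: A + 4C = 1.
Subtracting the second from the third: A + 8C = 5.
Solving: C = 1, A = -3, then B = -8.
Therefore s_{17} = -51 + (-8) + 1·131072 = 131013.

131013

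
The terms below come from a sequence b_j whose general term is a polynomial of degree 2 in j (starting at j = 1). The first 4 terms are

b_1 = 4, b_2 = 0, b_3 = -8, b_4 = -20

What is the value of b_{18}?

1st diffs: -4, -8, -12.
2nd diffs: -4, -4 (constant).
So b_j = -2j^2 + 2j + 4.
Evaluating at j = 18 gives b_{18} = -608.

-608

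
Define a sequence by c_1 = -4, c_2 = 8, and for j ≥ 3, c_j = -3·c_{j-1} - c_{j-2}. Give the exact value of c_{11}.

-43784

c_3 = -20;  c_4 = 52;  c_5 = -136;  c_6 = 356;  c_7 = -932;  c_8 = 2440;  c_9 = -6388;  c_{10} = 16724;  c_{11} = -43784.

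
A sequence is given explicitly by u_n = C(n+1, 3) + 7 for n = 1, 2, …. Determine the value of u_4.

C(5, 3) = 10, so u_4 = 17.

17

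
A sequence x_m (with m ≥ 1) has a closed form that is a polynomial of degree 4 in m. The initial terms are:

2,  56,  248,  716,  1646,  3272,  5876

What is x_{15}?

1st diffs: 54, 192, 468, 930, 1626, 2604.
2nd diffs: 138, 276, 462, 696, 978.
3rd diffs: 138, 186, 234, 282.
4th diffs: 48, 48, 48 (constant).
Newton forward-difference form: x_m = 2 + 54·C(m-1,1) + 138·C(m-1,2) + 138·C(m-1,3) + 48·C(m-1,4).
At m = 15: m-1 = 14, so x_{15} = 2 + 756 + 12558 + 50232 + 48048 = 111596.

111596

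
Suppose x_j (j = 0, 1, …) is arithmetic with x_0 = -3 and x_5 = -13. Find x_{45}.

-93

Common difference d = (-13 - (-3)) / (5 - 0) = -2.
x_j = -3 + (j - 0)·(-2).
x_{45} = -3 + 45·(-2) = -93.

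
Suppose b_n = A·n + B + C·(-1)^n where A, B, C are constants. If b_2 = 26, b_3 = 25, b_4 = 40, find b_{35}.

249

At n = 2, 3, 4: 2A + B + C = 26; 3A + B - C = 25; 4A + B + C = 40.
Subtracting the first from the second: A - 2C = -1.
Subtracting the second from the third: A + 2C = 15.
Solving: C = 4, A = 7, then B = 8.
Hence b_{35} = 7·35 + 8 + 4·(-1) = 249.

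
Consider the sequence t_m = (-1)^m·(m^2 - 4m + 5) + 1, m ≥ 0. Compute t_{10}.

(-1)^10 = 1; m^2 - 4m + 5 at m=10 is 65; so t_{10} = 66.

66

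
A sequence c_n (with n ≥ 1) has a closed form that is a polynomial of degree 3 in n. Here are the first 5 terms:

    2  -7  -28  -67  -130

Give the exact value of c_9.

-742

1st diffs: -9, -21, -39, -63.
2nd diffs: -12, -18, -24.
3rd diffs: -6, -6 (constant).
So c_n = -n^3 - 2n + 5.
Evaluating at n = 9 gives c_9 = -742.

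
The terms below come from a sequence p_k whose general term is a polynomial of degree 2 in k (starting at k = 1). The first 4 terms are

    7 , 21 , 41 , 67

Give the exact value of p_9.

1st diffs: 14, 20, 26.
2nd diffs: 6, 6 (constant).
Newton forward-difference form: p_k = 7 + 14·C(k-1,1) + 6·C(k-1,2).
At k = 9: k-1 = 8, so p_9 = 7 + 112 + 168 = 287.

287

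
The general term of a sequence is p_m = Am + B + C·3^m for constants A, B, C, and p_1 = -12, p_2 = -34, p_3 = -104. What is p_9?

-78716

At m = 1, 2, 3: A + B + 3C = -12; 2A + B + 9C = -34; 3A + B + 27C = -104.
Subtracting the first from the second: A + 6C = -22.
Subtracting the second from the third: A + 18C = -70.
Solving: C = -4, A = 2, then B = -2.
Therefore p_9 = 18 + (-2) + (-4)·19683 = -78716.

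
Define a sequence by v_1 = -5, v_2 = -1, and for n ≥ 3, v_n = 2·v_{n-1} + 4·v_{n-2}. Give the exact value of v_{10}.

Step forward from the initial values:
v_3 = -22, v_4 = -48, v_5 = -184, v_6 = -560, v_7 = -1856, v_8 = -5952, v_9 = -19328, v_{10} = -62464.

-62464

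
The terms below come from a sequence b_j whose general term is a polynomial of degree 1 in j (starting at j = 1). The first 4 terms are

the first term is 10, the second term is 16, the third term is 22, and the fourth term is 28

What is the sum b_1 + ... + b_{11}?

1st diffs: 6, 6, 6 (constant).
So b_j = 6j + 4.
Continuing: …, 34, 40, 46, 52, …, b_{11} = 70.
Summing j = 1..11 (11 terms) gives 440.

440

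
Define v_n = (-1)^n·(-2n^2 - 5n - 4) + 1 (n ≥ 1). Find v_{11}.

302

(-1)^11 = -1; -2n^2 - 5n - 4 at n=11 is -301; so v_{11} = 302.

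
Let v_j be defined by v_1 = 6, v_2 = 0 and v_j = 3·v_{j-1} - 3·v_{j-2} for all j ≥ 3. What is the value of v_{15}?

Iterate the recurrence:
v_3 = -18; v_4 = -54; v_5 = -108; …; v_{12} = 4374; v_{13} = 4374; v_{14} = 0; v_{15} = -13122.

-13122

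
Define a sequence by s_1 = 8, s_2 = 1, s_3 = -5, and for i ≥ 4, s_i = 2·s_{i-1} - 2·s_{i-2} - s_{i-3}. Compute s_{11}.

-415

s_4 = -20;  s_5 = -31;  s_6 = -17;  s_7 = 48;  s_8 = 161;  s_9 = 243;  s_{10} = 116;  s_{11} = -415.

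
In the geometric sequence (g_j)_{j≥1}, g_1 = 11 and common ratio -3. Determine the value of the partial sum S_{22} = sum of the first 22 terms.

-86297913922

g_j = 11·(-3)^(j-1).
S = 11·((-3)^22 - 1)/(-3 - 1) = 11·(31381059609 - 1)/(-4) = -86297913922.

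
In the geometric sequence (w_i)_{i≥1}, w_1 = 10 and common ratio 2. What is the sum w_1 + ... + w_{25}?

w_i = 10·2^(i-1).
S = 10·(2^25 - 1)/(2 - 1) = 10·(33554432 - 1)/(1) = 335544310.

335544310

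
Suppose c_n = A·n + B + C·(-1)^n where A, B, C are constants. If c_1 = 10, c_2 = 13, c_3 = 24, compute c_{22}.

Write the equations: A + B - C = 10; 2A + B + C = 13; 3A + B - C = 24.
Subtracting the first from the second: A + 2C = 3.
Subtracting the second from the third: A - 2C = 11.
Solving: C = -2, A = 7, then B = 1.
So c_n = 7·n + 1 + (-2)·(-1)^n; at n=22 this is 153.

153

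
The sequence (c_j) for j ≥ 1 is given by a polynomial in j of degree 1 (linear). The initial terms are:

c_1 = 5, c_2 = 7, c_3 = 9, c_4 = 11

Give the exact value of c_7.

1st diffs: 2, 2, 2 (constant).
So c_j = 2j + 3.
Evaluating at j = 7 gives c_7 = 17.

17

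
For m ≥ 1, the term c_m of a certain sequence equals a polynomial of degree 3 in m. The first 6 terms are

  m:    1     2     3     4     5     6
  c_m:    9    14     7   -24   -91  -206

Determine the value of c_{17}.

-8071

1st diffs: 5, -7, -31, -67, -115.
2nd diffs: -12, -24, -36, -48.
3rd diffs: -12, -12, -12 (constant).
Newton forward-difference form: c_m = 9 + 5·C(m-1,1) + (-12)·C(m-1,2) + (-12)·C(m-1,3).
At m = 17: m-1 = 16, so c_{17} = 9 + 80 - 1440 - 6720 = -8071.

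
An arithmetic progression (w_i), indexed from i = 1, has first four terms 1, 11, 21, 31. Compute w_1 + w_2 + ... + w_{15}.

1065

Common difference d = 10.
w_i = 1 + (i - 1)·10.
w_{15} = 141; S = 15·(1 + 141)/2 = 1065.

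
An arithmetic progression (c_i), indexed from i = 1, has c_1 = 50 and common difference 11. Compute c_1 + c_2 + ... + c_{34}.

c_i = 50 + (i - 1)·11.
c_{34} = 413; S = 34·(50 + 413)/2 = 7871.

7871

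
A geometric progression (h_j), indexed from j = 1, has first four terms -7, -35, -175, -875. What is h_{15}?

Common ratio r = 5.
h_j = (-7)·5^(j-1).
h_{15} = (-7)·5^14 = -42724609375.

-42724609375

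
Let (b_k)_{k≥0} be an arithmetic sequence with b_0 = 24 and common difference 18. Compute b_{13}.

258

b_k = 24 + (k - 0)·18.
b_{13} = 24 + 13·18 = 258.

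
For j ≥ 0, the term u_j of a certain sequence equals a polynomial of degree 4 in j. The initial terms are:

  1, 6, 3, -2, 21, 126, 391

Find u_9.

3286

1st diffs: 5, -3, -5, 23, 105, 265.
2nd diffs: -8, -2, 28, 82, 160.
3rd diffs: 6, 30, 54, 78.
4th diffs: 24, 24, 24 (constant).
Newton forward-difference form: u_j = 1 + 5·C(j,1) + (-8)·C(j,2) + 6·C(j,3) + 24·C(j,4).
At j = 9: j = 9, so u_9 = 1 + 45 - 288 + 504 + 3024 = 3286.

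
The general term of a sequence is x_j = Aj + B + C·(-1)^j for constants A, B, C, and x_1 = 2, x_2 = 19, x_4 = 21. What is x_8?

25

The three given values yield: A + B - C = 2; 2A + B + C = 19; 4A + B + C = 21.
Subtracting the first from the second: A + 2C = 17.
Subtracting the second from the third: 2A = 2.
Solving: C = 8, A = 1, then B = 9.
Therefore x_8 = 8 + 9 + 8·1 = 25.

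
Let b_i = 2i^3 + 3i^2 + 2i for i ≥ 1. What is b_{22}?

b_{22} = 2·22^3 + 3·22^2 + 2·22 = 22792.

22792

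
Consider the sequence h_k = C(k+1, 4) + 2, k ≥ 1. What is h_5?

C(6, 4) = 15, so h_5 = 17.

17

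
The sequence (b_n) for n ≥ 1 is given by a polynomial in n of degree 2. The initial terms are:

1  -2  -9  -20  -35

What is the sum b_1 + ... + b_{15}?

1st diffs: -3, -7, -11, -15.
2nd diffs: -4, -4, -4 (constant).
Newton forward-difference form: b_n = 1 + (-3)·C(n-1,1) + (-4)·C(n-1,2).
Continuing: …, -54, -77, -104, -135, …, b_{15} = -405.
Summing n = 1..15 (15 terms) gives -2120.

-2120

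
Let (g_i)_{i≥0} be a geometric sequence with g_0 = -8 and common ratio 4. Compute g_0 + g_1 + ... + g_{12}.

g_i = (-8)·4^(i-0).
S = (-8)·(4^13 - 1)/(4 - 1) = (-8)·(67108864 - 1)/(3) = -178956968.

-178956968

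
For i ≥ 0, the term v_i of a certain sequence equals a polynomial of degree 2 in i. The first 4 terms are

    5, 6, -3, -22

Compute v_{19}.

1st diffs: 1, -9, -19.
2nd diffs: -10, -10 (constant).
So v_i = -5i^2 + 6i + 5.
Evaluating at i = 19 gives v_{19} = -1686.

-1686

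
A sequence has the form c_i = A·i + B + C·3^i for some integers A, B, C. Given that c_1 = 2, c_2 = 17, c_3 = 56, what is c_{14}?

Plug in i = 1, 2, 3: A + B + 3C = 2; 2A + B + 9C = 17; 3A + B + 27C = 56.
Subtracting the first from the second: A + 6C = 15.
Subtracting the second from the third: A + 18C = 39.
Solving: C = 2, A = 3, then B = -7.
Hence c_{14} = 3·14 + (-7) + 2·4782969 = 9565973.

9565973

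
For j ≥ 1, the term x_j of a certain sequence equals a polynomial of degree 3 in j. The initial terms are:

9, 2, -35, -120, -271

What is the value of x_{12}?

-4688

1st diffs: -7, -37, -85, -151.
2nd diffs: -30, -48, -66.
3rd diffs: -18, -18 (constant).
Newton forward-difference form: x_j = 9 + (-7)·C(j-1,1) + (-30)·C(j-1,2) + (-18)·C(j-1,3).
At j = 12: j-1 = 11, so x_{12} = 9 - 77 - 1650 - 2970 = -4688.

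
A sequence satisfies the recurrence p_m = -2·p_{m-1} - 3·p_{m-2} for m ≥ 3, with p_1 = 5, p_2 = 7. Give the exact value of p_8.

-59

Applying the relation repeatedly:
p_3 = -29;  p_4 = 37;  p_5 = 13;  p_6 = -137;  p_7 = 235;  p_8 = -59.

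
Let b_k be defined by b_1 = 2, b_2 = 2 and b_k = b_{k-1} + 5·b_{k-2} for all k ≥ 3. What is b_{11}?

35242

Iterate the recurrence:
b_3 = 12;  b_4 = 22;  b_5 = 82;  b_6 = 192;  b_7 = 602;  b_8 = 1562;  b_9 = 4572;  b_{10} = 12382;  b_{11} = 35242.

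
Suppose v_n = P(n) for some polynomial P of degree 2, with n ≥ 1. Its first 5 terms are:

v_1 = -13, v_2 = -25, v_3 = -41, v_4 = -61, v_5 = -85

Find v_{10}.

1st diffs: -12, -16, -20, -24.
2nd diffs: -4, -4, -4 (constant).
Newton forward-difference form: v_n = -13 + (-12)·C(n-1,1) + (-4)·C(n-1,2).
At n = 10: n-1 = 9, so v_{10} = -13 - 108 - 144 = -265.

-265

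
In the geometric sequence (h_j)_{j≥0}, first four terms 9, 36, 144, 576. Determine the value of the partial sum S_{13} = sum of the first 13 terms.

Common ratio r = 4.
h_j = 9·4^(j-0).
S = 9·(4^13 - 1)/(4 - 1) = 9·(67108864 - 1)/(3) = 201326589.

201326589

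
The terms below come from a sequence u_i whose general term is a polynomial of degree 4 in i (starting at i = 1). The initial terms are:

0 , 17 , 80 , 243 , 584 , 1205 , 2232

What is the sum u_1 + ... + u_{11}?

37433

1st diffs: 17, 63, 163, 341, 621, 1027.
2nd diffs: 46, 100, 178, 280, 406.
3rd diffs: 54, 78, 102, 126.
4th diffs: 24, 24, 24 (constant).
So u_i = i^4 - i^3 + 4i^2 - 3i - 1.
Continuing: 3815, 6128, 9369, 13760.
Summing i = 1..11 (11 terms) gives 37433.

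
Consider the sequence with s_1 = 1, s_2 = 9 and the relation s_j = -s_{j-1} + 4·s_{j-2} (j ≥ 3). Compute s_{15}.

-943285

Applying the relation repeatedly:
s_3 = -5; s_4 = 41; s_5 = -61; …; s_{12} = 56585; s_{13} = -143389; s_{14} = 369729; s_{15} = -943285.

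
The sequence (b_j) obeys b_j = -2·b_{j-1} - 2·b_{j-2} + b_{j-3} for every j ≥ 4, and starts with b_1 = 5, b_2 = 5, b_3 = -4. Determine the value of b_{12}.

b_4 = 3; b_5 = 7; b_6 = -24; b_7 = 37; b_8 = -19; b_9 = -60; b_{10} = 195; b_{11} = -289; b_{12} = 128.

128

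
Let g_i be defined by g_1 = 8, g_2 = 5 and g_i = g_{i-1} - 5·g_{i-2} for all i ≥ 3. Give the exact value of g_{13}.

g_3 = -35; g_4 = -60; g_5 = 115; …; g_{10} = 9740; g_{11} = 16915; g_{12} = -31785; g_{13} = -116360.

-116360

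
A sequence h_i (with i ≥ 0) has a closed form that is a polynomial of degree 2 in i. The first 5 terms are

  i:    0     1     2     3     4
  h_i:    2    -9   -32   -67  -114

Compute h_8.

1st diffs: -11, -23, -35, -47.
2nd diffs: -12, -12, -12 (constant).
Newton forward-difference form: h_i = 2 + (-11)·C(i,1) + (-12)·C(i,2).
At i = 8: i = 8, so h_8 = 2 - 88 - 336 = -422.

-422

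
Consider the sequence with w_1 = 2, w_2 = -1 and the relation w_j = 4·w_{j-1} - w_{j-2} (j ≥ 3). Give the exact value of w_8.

Applying the relation repeatedly:
w_3 = -6, w_4 = -23, w_5 = -86, w_6 = -321, w_7 = -1198, w_8 = -4471.

-4471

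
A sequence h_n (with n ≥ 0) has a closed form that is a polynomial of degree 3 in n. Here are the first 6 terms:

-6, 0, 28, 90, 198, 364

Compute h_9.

1848

1st diffs: 6, 28, 62, 108, 166.
2nd diffs: 22, 34, 46, 58.
3rd diffs: 12, 12, 12 (constant).
Newton forward-difference form: h_n = -6 + 6·C(n,1) + 22·C(n,2) + 12·C(n,3).
At n = 9: n = 9, so h_9 = -6 + 54 + 792 + 1008 = 1848.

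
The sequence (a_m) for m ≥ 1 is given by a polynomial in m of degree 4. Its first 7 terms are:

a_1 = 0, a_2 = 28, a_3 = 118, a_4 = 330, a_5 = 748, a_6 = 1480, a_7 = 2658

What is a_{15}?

51898

1st diffs: 28, 90, 212, 418, 732, 1178.
2nd diffs: 62, 122, 206, 314, 446.
3rd diffs: 60, 84, 108, 132.
4th diffs: 24, 24, 24 (constant).
Newton forward-difference form: a_m = 28·C(m-1,1) + 62·C(m-1,2) + 60·C(m-1,3) + 24·C(m-1,4).
At m = 15: m-1 = 14, so a_{15} = 392 + 5642 + 21840 + 24024 = 51898.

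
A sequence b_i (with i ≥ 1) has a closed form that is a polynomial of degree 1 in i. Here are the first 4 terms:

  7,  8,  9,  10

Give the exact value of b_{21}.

27

1st diffs: 1, 1, 1 (constant).
So b_i = i + 6.
Evaluating at i = 21 gives b_{21} = 27.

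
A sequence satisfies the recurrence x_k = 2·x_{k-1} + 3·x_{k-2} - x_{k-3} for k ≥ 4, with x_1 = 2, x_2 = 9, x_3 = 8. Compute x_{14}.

Iterate the recurrence:
x_4 = 41;  x_5 = 97;  x_6 = 309;  …;  x_{11} = 63083;  x_{12} = 183791;  x_{13} = 535147;  x_{14} = 1558584.

1558584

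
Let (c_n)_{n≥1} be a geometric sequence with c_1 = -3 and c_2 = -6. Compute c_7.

-192

Common ratio r = 2.
c_n = (-3)·2^(n-1).
c_7 = (-3)·2^6 = -192.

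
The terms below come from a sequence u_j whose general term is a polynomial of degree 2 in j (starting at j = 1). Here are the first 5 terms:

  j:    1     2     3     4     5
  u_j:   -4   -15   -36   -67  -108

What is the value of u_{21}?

1st diffs: -11, -21, -31, -41.
2nd diffs: -10, -10, -10 (constant).
So u_j = -5j^2 + 4j - 3.
Evaluating at j = 21 gives u_{21} = -2124.

-2124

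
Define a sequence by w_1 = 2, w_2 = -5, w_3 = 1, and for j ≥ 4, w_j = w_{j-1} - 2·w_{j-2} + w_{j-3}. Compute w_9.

w_4 = 13  w_5 = 6  w_6 = -19  w_7 = -18  w_8 = 26  w_9 = 43.

43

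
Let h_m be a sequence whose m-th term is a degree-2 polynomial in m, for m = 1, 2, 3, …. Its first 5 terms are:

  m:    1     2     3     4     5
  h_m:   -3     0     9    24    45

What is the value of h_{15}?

1st diffs: 3, 9, 15, 21.
2nd diffs: 6, 6, 6 (constant).
Newton forward-difference form: h_m = -3 + 3·C(m-1,1) + 6·C(m-1,2).
At m = 15: m-1 = 14, so h_{15} = -3 + 42 + 546 = 585.

585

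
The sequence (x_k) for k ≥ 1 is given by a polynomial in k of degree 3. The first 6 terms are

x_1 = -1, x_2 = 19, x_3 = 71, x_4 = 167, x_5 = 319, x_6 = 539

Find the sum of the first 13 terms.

19279

1st diffs: 20, 52, 96, 152, 220.
2nd diffs: 32, 44, 56, 68.
3rd diffs: 12, 12, 12 (constant).
So x_k = 2k^3 + 4k^2 - 6k - 1.
Continuing: …, 839, 1231, 1727, 2339, …, x_{13} = 4991.
Summing k = 1..13 (13 terms) gives 19279.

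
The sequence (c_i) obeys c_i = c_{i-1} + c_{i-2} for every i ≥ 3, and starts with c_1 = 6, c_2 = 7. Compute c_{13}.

Step forward from the initial values:
c_3 = 13; c_4 = 20; c_5 = 33; …; c_{10} = 364; c_{11} = 589; c_{12} = 953; c_{13} = 1542.

1542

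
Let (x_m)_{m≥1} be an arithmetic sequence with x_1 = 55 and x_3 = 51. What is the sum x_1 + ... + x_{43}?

Common difference d = (51 - 55) / (3 - 1) = -2.
x_m = 55 + (m - 1)·(-2).
x_{43} = -29; S = 43·(55 + (-29))/2 = 559.

559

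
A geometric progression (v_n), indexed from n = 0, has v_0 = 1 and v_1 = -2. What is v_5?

Common ratio r = -2.
v_n = 1·(-2)^(n-0).
v_5 = 1·(-2)^5 = -32.

-32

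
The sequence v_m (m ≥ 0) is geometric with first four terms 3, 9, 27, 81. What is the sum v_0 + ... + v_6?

Common ratio r = 3.
v_m = 3·3^(m-0).
S = 3·(3^7 - 1)/(3 - 1) = 3·(2187 - 1)/(2) = 3279.

3279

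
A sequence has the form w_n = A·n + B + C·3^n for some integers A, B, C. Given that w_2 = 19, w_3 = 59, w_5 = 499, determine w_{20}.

6973568875

Write the equations: 2A + B + 9C = 19; 3A + B + 27C = 59; 5A + B + 243C = 499.
Subtracting the first from the second: A + 18C = 40.
Subtracting the second from the third: 2A + 216C = 440.
Solving: C = 2, A = 4, then B = -7.
Therefore w_{20} = 80 + (-7) + 2·3486784401 = 6973568875.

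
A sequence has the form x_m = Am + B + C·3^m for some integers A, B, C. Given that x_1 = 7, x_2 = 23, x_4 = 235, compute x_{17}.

387420455

Write the equations: A + B + 3C = 7; 2A + B + 9C = 23; 4A + B + 81C = 235.
Subtracting the first from the second: A + 6C = 16.
Subtracting the second from the third: 2A + 72C = 212.
Solving: C = 3, A = -2, then B = 0.
Hence x_{17} = -2·17 + 0 + 3·129140163 = 387420455.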